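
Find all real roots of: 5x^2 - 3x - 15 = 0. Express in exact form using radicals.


Using the quadratic formula: x = (-b ± sqrt(b^2 - 4ac)) / (2a)
Here a = 5, b = -3, c = -15
Discriminant = b^2 - 4ac = (-3)^2 - 4(5)(-15) = 9 + 300 = 309
Since discriminant = 309 > 0, there are two real roots.
x = (3 ± sqrt(309)) / 10
Numerically: x ≈ 2.0578 or x ≈ -1.4578

x = (3 + sqrt(309)) / 10 or x = (3 - sqrt(309)) / 10


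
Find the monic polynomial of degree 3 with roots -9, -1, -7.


A monic polynomial with roots -9, -1, -7 is:
p(x) = (x + 9)(x + 1)(x + 7)
After multiplying by (x + 9): x + 9
After multiplying by (x + 1): x^2 + 10x + 9
After multiplying by (x + 7): x^3 + 17x^2 + 79x + 63

x^3 + 17x^2 + 79x + 63


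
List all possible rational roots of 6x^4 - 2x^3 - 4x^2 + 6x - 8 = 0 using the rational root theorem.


Rational root theorem: possible roots are ±p/q where:
  p divides the constant term (-8): p ∈ {1, 2, 4, 8}
  q divides the leading coefficient (6): q ∈ {1, 2, 3, 6}

All possible rational roots: -8, -4, -8/3, -2, -4/3, -1, -2/3, -1/2, -1/3, -1/6, 1/6, 1/3, 1/2, 2/3, 1, 4/3, 2, 8/3, 4, 8

-8, -4, -8/3, -2, -4/3, -1, -2/3, -1/2, -1/3, -1/6, 1/6, 1/3, 1/2, 2/3, 1, 4/3, 2, 8/3, 4, 8


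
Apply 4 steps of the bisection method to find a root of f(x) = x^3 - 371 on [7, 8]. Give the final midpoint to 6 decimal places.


f(x) = x^3 - 371
f(7) = -28 < 0
f(8) = 141 > 0

Step 1: midpoint = (7.000000 + 8.000000)/2 = 7.500000
  f(7.500000) = 50.875000
  f(mid) > 0, so root is in [7.000000, 7.500000]

Step 2: midpoint = (7.000000 + 7.500000)/2 = 7.250000
  f(7.250000) = 10.078125
  f(mid) > 0, so root is in [7.000000, 7.250000]

Step 3: midpoint = (7.000000 + 7.250000)/2 = 7.125000
  f(7.125000) = -9.294922
  f(mid) < 0, so root is in [7.125000, 7.250000]

Step 4: midpoint = (7.125000 + 7.250000)/2 = 7.187500
  f(7.187500) = 0.307373
  f(mid) > 0, so root is in [7.125000, 7.187500]

midpoint = 7.187500


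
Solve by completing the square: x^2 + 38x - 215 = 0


Start: x^2 + 38x - 215 = 0
Move constant: x^2 + 38x = 215
Half of 38 is 19, squared is 361
Add 361 to both sides: x^2 + 38x + 361 = 576
(x + 19)^2 = 576
x + 19 = ±24
x = -19 + 24 = 5 or x = -19 - 24 = -43

x = -43, x = 5


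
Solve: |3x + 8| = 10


An absolute value equation |expr| = 10 gives two cases:
Case 1: 3x + 8 = 10
  3x = 2, so x = 2/3
Case 2: 3x + 8 = -10
  3x = -18, so x = -6

x = -6, x = 2/3


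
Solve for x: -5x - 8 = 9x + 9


Starting with: -5x - 8 = 9x + 9
Move all x terms to left: (-5 - 9)x = 9 + 8
Simplify: -14x = 17
Divide both sides by -14: x = -17/14

x = -17/14


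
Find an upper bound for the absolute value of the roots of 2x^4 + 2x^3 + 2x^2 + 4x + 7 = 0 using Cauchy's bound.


Cauchy's bound: all roots r satisfy |r| <= 1 + max(|a_i/a_n|) for i = 0,...,n-1
where a_n is the leading coefficient.

Coefficients: [2, 2, 2, 4, 7]
Leading coefficient a_n = 2
Ratios |a_i/a_n|: 1, 1, 2, 7/2
Maximum ratio: 7/2
Cauchy's bound: |r| <= 1 + 7/2 = 9/2

Upper bound = 9/2


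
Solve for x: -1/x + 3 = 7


Subtract 3 from both sides: -1/x = 4
Multiply both sides by x: -1 = 4 * x
Divide by 4: x = -1/4

x = -1/4


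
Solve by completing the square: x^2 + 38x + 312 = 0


Start: x^2 + 38x + 312 = 0
Move constant: x^2 + 38x = -312
Half of 38 is 19, squared is 361
Add 361 to both sides: x^2 + 38x + 361 = 49
(x + 19)^2 = 49
x + 19 = ±7
x = -19 + 7 = -12 or x = -19 - 7 = -26

x = -26, x = -12


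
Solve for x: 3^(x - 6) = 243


Express both sides with the same base.
243 = 3^5
Since the bases match, equate exponents: x - 6 = 5
So x = 5 - (-6) = 11

x = 11


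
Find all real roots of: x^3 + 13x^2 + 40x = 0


The constant term is 0, so x = 0 is a root. Factor out x:
  x(x^2 + 13x + 40) = 0
Solve the quadratic x^2 + 13x + 40 = 0: discriminant = 13^2 - 4(1)(40) = 169 - 160 = 9.
sqrt(9) = 3, so x = (-13 ± 3)/2: x = -5 or x = -8.

x = -8, x = -5, x = 0


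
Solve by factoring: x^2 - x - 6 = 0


We need two numbers that multiply to -6 and add to -1.
Those numbers are 2 and -3 (since 2 * (-3) = -6 and 2 + (-3) = -1).
So x^2 - x - 6 = (x + 2)(x - 3) = 0
Setting each factor to zero: x = -2 or x = 3

x = -2, x = 3


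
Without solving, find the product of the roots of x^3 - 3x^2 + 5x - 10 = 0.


By Vieta's formulas for x^3 + bx^2 + cx + d = 0:
  r1 + r2 + r3 = -b/a = 3
  r1*r2 + r1*r3 + r2*r3 = c/a = 5
  r1*r2*r3 = -d/a = 10


Product = 10


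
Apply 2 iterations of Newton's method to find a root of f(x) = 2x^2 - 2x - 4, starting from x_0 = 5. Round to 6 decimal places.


Newton's method: x_(n+1) = x_n - f(x_n)/f'(x_n)
f(x) = 2x^2 - 2x - 4
f'(x) = 4x - 2

Iteration 1:
  f(5.000000) = 36.000000
  f'(5.000000) = 18.000000
  x_1 = 5.000000 - (36.000000)/(18.000000) = 3.000000

Iteration 2:
  f(3.000000) = 8.000000
  f'(3.000000) = 10.000000
  x_2 = 3.000000 - (8.000000)/(10.000000) = 2.200000

x_2 = 2.200000


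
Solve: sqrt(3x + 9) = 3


Square both sides: 3x + 9 = 3^2 = 9
3x = 9 - 9 = 0
x = 0
Check: sqrt(3*0 + 9) = sqrt(9) = 3 ✓

x = 0


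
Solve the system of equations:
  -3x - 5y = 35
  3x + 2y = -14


Using Cramer's rule:
Determinant D = (-3)(2) - (3)(-5) = -6 + 15 = 9
Dx = (35)(2) - (-14)(-5) = 70 - 70 = 0
Dy = (-3)(-14) - (3)(35) = 42 - 105 = -63
x = Dx/D = 0/9 = 0
y = Dy/D = -63/9 = -7

x = 0, y = -7


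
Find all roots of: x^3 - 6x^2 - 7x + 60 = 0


Let p(x) = x^3 - 6x^2 - 7x + 60. By the rational root theorem (leading coefficient 1), any rational root is an integer divisor of 60: try ±1, ±2, ... in turn.
Test x = 1: value = 48 ≠ 0.
Test x = -1: value = 60 ≠ 0.
Test x = 2: value = 30 ≠ 0.
Test x = -2: value = 42 ≠ 0.
Test x = 3: value = 12 ≠ 0.
Test x = -3: value = 0 ✓, so (x + 3) is a factor.
Synthetic division by (x + 3): bring down 1; 1(-3) - 6 = -9; (-9)(-3) - 7 = 20; 20(-3) + 60 = 0 → quotient x^2 - 9x + 20, remainder 0.
Solve the quadratic x^2 - 9x + 20 = 0: discriminant = (-9)^2 - 4(1)(20) = 81 - 80 = 1.
sqrt(1) = 1, so x = (9 ± 1)/2: x = 5 or x = 4.
Collecting all roots found:

x = -3, x = 4, x = 5


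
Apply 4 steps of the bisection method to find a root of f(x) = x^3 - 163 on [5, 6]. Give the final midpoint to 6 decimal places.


f(x) = x^3 - 163
f(5) = -38 < 0
f(6) = 53 > 0

Step 1: midpoint = (5.000000 + 6.000000)/2 = 5.500000
  f(5.500000) = 3.375000
  f(mid) > 0, so root is in [5.000000, 5.500000]

Step 2: midpoint = (5.000000 + 5.500000)/2 = 5.250000
  f(5.250000) = -18.296875
  f(mid) < 0, so root is in [5.250000, 5.500000]

Step 3: midpoint = (5.250000 + 5.500000)/2 = 5.375000
  f(5.375000) = -7.712891
  f(mid) < 0, so root is in [5.375000, 5.500000]

Step 4: midpoint = (5.375000 + 5.500000)/2 = 5.437500
  f(5.437500) = -2.232666
  f(mid) < 0, so root is in [5.437500, 5.500000]

midpoint = 5.437500


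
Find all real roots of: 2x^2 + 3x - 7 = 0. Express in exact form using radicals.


Using the quadratic formula: x = (-b ± sqrt(b^2 - 4ac)) / (2a)
Here a = 2, b = 3, c = -7
Discriminant = b^2 - 4ac = 3^2 - 4(2)(-7) = 9 + 56 = 65
Since discriminant = 65 > 0, there are two real roots.
x = (-3 ± sqrt(65)) / 4
Numerically: x ≈ 1.2656 or x ≈ -2.7656

x = (-3 + sqrt(65)) / 4 or x = (-3 - sqrt(65)) / 4


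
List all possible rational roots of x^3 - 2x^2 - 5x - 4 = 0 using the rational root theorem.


Rational root theorem: possible roots are ±p/q where:
  p divides the constant term (-4): p ∈ {1, 2, 4}
  q divides the leading coefficient (1): q ∈ {1}

All possible rational roots: -4, -2, -1, 1, 2, 4

-4, -2, -1, 1, 2, 4


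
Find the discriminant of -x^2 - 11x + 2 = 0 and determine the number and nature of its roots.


For ax^2 + bx + c = 0, discriminant D = b^2 - 4ac
Here a = -1, b = -11, c = 2
D = (-11)^2 - 4(-1)(2) = 121 + 8 = 129

D = 129 > 0 but not a perfect square
The equation has 2 distinct real irrational roots.

Discriminant = 129, 2 distinct real irrational roots


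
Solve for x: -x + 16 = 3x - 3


Starting with: -x + 16 = 3x - 3
Move all x terms to left: (-1 - 3)x = -3 - 16
Simplify: -4x = -19
Divide both sides by -4: x = 19/4

x = 19/4


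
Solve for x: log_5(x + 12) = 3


Convert to exponential form: x + 12 = 5^3 = 125
x = 125 - 12 = 113
Check: log_5(113 + 12) = log_5(125) = log_5(125) = 3 ✓

x = 113


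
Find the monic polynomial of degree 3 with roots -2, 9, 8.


A monic polynomial with roots -2, 9, 8 is:
p(x) = (x + 2)(x - 9)(x - 8)
After multiplying by (x + 2): x + 2
After multiplying by (x - 9): x^2 - 7x - 18
After multiplying by (x - 8): x^3 - 15x^2 + 38x + 144

x^3 - 15x^2 + 38x + 144


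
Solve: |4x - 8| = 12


An absolute value equation |expr| = 12 gives two cases:
Case 1: 4x - 8 = 12
  4x = 20, so x = 5
Case 2: 4x - 8 = -12
  4x = -4, so x = -1

x = -1, x = 5


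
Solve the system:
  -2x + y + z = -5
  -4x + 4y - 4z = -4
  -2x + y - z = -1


Using Cramer's rule. Expand each determinant along the first row.
D  = (-2)*[4*(-1) - (-4)*1] - 1*[(-4)*(-1) - (-4)*(-2)] + 1*[(-4)*1 - 4*(-2)]
  = (-2)*(0) - 1*(-4) + 1*(4) = 8
Dx = (-5)*[4*(-1) - (-4)*1] - 1*[(-4)*(-1) - (-4)*(-1)] + 1*[(-4)*1 - 4*(-1)]
  = (-5)*(0) - 1*(0) + 1*(0) = 0
Dy = (-2)*[(-4)*(-1) - (-4)*(-1)] - (-5)*[(-4)*(-1) - (-4)*(-2)] + 1*[(-4)*(-1) - (-4)*(-2)]
  = (-2)*(0) - (-5)*(-4) + 1*(-4) = -24
Dz = (-2)*[4*(-1) - (-4)*1] - 1*[(-4)*(-1) - (-4)*(-2)] + (-5)*[(-4)*1 - 4*(-2)]
  = (-2)*(0) - 1*(-4) + (-5)*(4) = -16
x = Dx/D = 0/8 = 0, y = Dy/D = -24/8 = -3, z = Dz/D = -16/8 = -2
Check eq1: (-2)(0) + (1)(-3) + (1)(-2) = -5 = -5 ✓
Check eq2: (-4)(0) + (4)(-3) + (-4)(-2) = -4 = -4 ✓
Check eq3: (-2)(0) + (1)(-3) + (-1)(-2) = -1 = -1 ✓

x = 0, y = -3, z = -2


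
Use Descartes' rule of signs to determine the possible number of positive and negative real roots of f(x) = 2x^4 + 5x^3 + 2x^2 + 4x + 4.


Descartes' rule of signs:

For positive roots, count sign changes in f(x) = 2x^4 + 5x^3 + 2x^2 + 4x + 4:
Signs of coefficients: +, +, +, +, +
Number of sign changes: 0
Possible positive real roots: 0

For negative roots, examine f(-x) = 2x^4 - 5x^3 + 2x^2 - 4x + 4:
Signs of coefficients: +, -, +, -, +
Number of sign changes: 4
Possible negative real roots: 4, 2, 0

Positive roots: 0; Negative roots: 4 or 2 or 0


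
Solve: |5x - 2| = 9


An absolute value equation |expr| = 9 gives two cases:
Case 1: 5x - 2 = 9
  5x = 11, so x = 11/5
Case 2: 5x - 2 = -9
  5x = -7, so x = -7/5

x = -7/5, x = 11/5


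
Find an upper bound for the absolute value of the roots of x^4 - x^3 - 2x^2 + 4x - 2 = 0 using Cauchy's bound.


Cauchy's bound: all roots r satisfy |r| <= 1 + max(|a_i/a_n|) for i = 0,...,n-1
where a_n is the leading coefficient.

Coefficients: [1, -1, -2, 4, -2]
Leading coefficient a_n = 1
Ratios |a_i/a_n|: 1, 2, 4, 2
Maximum ratio: 4
Cauchy's bound: |r| <= 1 + 4 = 5

Upper bound = 5


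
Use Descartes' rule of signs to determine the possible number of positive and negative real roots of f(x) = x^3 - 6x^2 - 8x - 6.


Descartes' rule of signs:

For positive roots, count sign changes in f(x) = x^3 - 6x^2 - 8x - 6:
Signs of coefficients: +, -, -, -
Number of sign changes: 1
Possible positive real roots: 1

For negative roots, examine f(-x) = -x^3 - 6x^2 + 8x - 6:
Signs of coefficients: -, -, +, -
Number of sign changes: 2
Possible negative real roots: 2, 0

Positive roots: 1; Negative roots: 2 or 0


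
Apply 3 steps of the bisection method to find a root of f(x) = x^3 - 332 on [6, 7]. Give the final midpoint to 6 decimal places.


f(x) = x^3 - 332
f(6) = -116 < 0
f(7) = 11 > 0

Step 1: midpoint = (6.000000 + 7.000000)/2 = 6.500000
  f(6.500000) = -57.375000
  f(mid) < 0, so root is in [6.500000, 7.000000]

Step 2: midpoint = (6.500000 + 7.000000)/2 = 6.750000
  f(6.750000) = -24.453125
  f(mid) < 0, so root is in [6.750000, 7.000000]

Step 3: midpoint = (6.750000 + 7.000000)/2 = 6.875000
  f(6.875000) = -7.048828
  f(mid) < 0, so root is in [6.875000, 7.000000]

midpoint = 6.875000


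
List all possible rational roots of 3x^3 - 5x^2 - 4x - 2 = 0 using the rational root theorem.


Rational root theorem: possible roots are ±p/q where:
  p divides the constant term (-2): p ∈ {1, 2}
  q divides the leading coefficient (3): q ∈ {1, 3}

All possible rational roots: -2, -1, -2/3, -1/3, 1/3, 2/3, 1, 2

-2, -1, -2/3, -1/3, 1/3, 2/3, 1, 2


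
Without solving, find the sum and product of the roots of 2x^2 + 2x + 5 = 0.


By Vieta's formulas for ax^2 + bx + c = 0:
  Sum of roots = -b/a
  Product of roots = c/a

Here a = 2, b = 2, c = 5
Sum = -(2)/2 = -1
Product = 5/2 = 5/2

Sum = -1, Product = 5/2


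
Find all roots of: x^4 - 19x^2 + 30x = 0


The constant term is 0, so x = 0 is a root. Factor out x:
  x^3 - 19x + 30 = 0
Let p(x) = x^3 - 19x + 30. By the rational root theorem (leading coefficient 1), any rational root is an integer divisor of 30: try ±1, ±2, ... in turn.
Test x = 1: value = 12 ≠ 0.
Test x = -1: value = 48 ≠ 0.
Test x = 2: value = 0 ✓, so (x - 2) is a factor.
Synthetic division by (x - 2): bring down 1; 1(2) + 0 = 2; 2(2) - 19 = -15; (-15)(2) + 30 = 0 → quotient x^2 + 2x - 15, remainder 0.
Solve the quadratic x^2 + 2x - 15 = 0: discriminant = 2^2 - 4(1)(-15) = 4 + 60 = 64.
sqrt(64) = 8, so x = (-2 ± 8)/2: x = 3 or x = -5.
Collecting all roots found:

x = -5, x = 0, x = 2, x = 3


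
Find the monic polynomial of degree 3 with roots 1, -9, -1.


A monic polynomial with roots 1, -9, -1 is:
p(x) = (x - 1)(x + 9)(x + 1)
After multiplying by (x - 1): x - 1
After multiplying by (x + 9): x^2 + 8x - 9
After multiplying by (x + 1): x^3 + 9x^2 - x - 9

x^3 + 9x^2 - x - 9


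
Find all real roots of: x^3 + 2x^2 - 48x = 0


The constant term is 0, so x = 0 is a root. Factor out x:
  x(x^2 + 2x - 48) = 0
Solve the quadratic x^2 + 2x - 48 = 0: discriminant = 2^2 - 4(1)(-48) = 4 + 192 = 196.
sqrt(196) = 14, so x = (-2 ± 14)/2: x = 6 or x = -8.

x = -8, x = 0, x = 6


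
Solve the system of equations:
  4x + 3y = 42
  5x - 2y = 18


Using Cramer's rule:
Determinant D = (4)(-2) - (5)(3) = -8 - 15 = -23
Dx = (42)(-2) - (18)(3) = -84 - 54 = -138
Dy = (4)(18) - (5)(42) = 72 - 210 = -138
x = Dx/D = -138/-23 = 6
y = Dy/D = -138/-23 = 6

x = 6, y = 6


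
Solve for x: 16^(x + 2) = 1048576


Express both sides with the same base.
1048576 = 16^5
Since the bases match, equate exponents: x + 2 = 5
So x = 5 - (2) = 3

x = 3


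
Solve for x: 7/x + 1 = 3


Subtract 1 from both sides: 7/x = 2
Multiply both sides by x: 7 = 2 * x
Divide by 2: x = 7/2

x = 7/2


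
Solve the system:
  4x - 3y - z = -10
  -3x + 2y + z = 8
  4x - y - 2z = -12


Using Cramer's rule. Expand each determinant along the first row.
D  = 4*[2*(-2) - 1*(-1)] - (-3)*[(-3)*(-2) - 1*4] + (-1)*[(-3)*(-1) - 2*4]
  = 4*(-3) - (-3)*(2) + (-1)*(-5) = -1
Dx = (-10)*[2*(-2) - 1*(-1)] - (-3)*[8*(-2) - 1*(-12)] + (-1)*[8*(-1) - 2*(-12)]
  = (-10)*(-3) - (-3)*(-4) + (-1)*(16) = 2
Dy = 4*[8*(-2) - 1*(-12)] - (-10)*[(-3)*(-2) - 1*4] + (-1)*[(-3)*(-12) - 8*4]
  = 4*(-4) - (-10)*(2) + (-1)*(4) = 0
Dz = 4*[2*(-12) - 8*(-1)] - (-3)*[(-3)*(-12) - 8*4] + (-10)*[(-3)*(-1) - 2*4]
  = 4*(-16) - (-3)*(4) + (-10)*(-5) = -2
x = Dx/D = 2/-1 = -2, y = Dy/D = 0/-1 = 0, z = Dz/D = -2/-1 = 2
Check eq1: (4)(-2) + (-3)(0) + (-1)(2) = -10 = -10 ✓
Check eq2: (-3)(-2) + (2)(0) + (1)(2) = 8 = 8 ✓
Check eq3: (4)(-2) + (-1)(0) + (-2)(2) = -12 = -12 ✓

x = -2, y = 0, z = 2


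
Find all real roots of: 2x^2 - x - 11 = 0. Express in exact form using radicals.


Using the quadratic formula: x = (-b ± sqrt(b^2 - 4ac)) / (2a)
Here a = 2, b = -1, c = -11
Discriminant = b^2 - 4ac = (-1)^2 - 4(2)(-11) = 1 + 88 = 89
Since discriminant = 89 > 0, there are two real roots.
x = (1 ± sqrt(89)) / 4
Numerically: x ≈ 2.6085 or x ≈ -2.1085

x = (1 + sqrt(89)) / 4 or x = (1 - sqrt(89)) / 4


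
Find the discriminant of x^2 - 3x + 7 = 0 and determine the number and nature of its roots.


For ax^2 + bx + c = 0, discriminant D = b^2 - 4ac
Here a = 1, b = -3, c = 7
D = (-3)^2 - 4(1)(7) = 9 - 28 = -19

D = -19 < 0
The equation has no real roots (2 complex conjugate roots).

Discriminant = -19, no real roots (2 complex conjugate roots)


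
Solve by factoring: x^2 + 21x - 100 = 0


We need two numbers that multiply to -100 and add to 21.
Those numbers are -4 and 25 (since (-4) * 25 = -100 and (-4) + 25 = 21).
So x^2 + 21x - 100 = (x - 4)(x + 25) = 0
Setting each factor to zero: x = 4 or x = -25

x = -25, x = 4


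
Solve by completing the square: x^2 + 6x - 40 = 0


Start: x^2 + 6x - 40 = 0
Move constant: x^2 + 6x = 40
Half of 6 is 3, squared is 9
Add 9 to both sides: x^2 + 6x + 9 = 49
(x + 3)^2 = 49
x + 3 = ±7
x = -3 + 7 = 4 or x = -3 - 7 = -10

x = -10, x = 4


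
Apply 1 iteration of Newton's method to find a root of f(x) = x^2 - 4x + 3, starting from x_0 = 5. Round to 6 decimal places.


Newton's method: x_(n+1) = x_n - f(x_n)/f'(x_n)
f(x) = x^2 - 4x + 3
f'(x) = 2x - 4

Iteration 1:
  f(5.000000) = 8.000000
  f'(5.000000) = 6.000000
  x_1 = 5.000000 - (8.000000)/(6.000000) = 3.666667

x_1 = 3.666667


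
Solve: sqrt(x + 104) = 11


Square both sides: x + 104 = 11^2 = 121
x = 121 - 104 = 17
x = 17
Check: sqrt(1*17 + 104) = sqrt(121) = 11 ✓

x = 17


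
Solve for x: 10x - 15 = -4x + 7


Starting with: 10x - 15 = -4x + 7
Move all x terms to left: (10 + 4)x = 7 + 15
Simplify: 14x = 22
Divide both sides by 14: x = 11/7

x = 11/7


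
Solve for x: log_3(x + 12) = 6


Convert to exponential form: x + 12 = 3^6 = 729
x = 729 - 12 = 717
Check: log_3(717 + 12) = log_3(729) = log_3(729) = 6 ✓

x = 717


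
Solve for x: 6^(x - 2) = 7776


Express both sides with the same base.
7776 = 6^5
Since the bases match, equate exponents: x - 2 = 5
So x = 5 - (-2) = 7

x = 7


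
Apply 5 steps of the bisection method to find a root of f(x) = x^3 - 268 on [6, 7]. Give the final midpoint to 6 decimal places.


f(x) = x^3 - 268
f(6) = -52 < 0
f(7) = 75 > 0

Step 1: midpoint = (6.000000 + 7.000000)/2 = 6.500000
  f(6.500000) = 6.625000
  f(mid) > 0, so root is in [6.000000, 6.500000]

Step 2: midpoint = (6.000000 + 6.500000)/2 = 6.250000
  f(6.250000) = -23.859375
  f(mid) < 0, so root is in [6.250000, 6.500000]

Step 3: midpoint = (6.250000 + 6.500000)/2 = 6.375000
  f(6.375000) = -8.916016
  f(mid) < 0, so root is in [6.375000, 6.500000]

Step 4: midpoint = (6.375000 + 6.500000)/2 = 6.437500
  f(6.437500) = -1.220947
  f(mid) < 0, so root is in [6.437500, 6.500000]

Step 5: midpoint = (6.437500 + 6.500000)/2 = 6.468750
  f(6.468750) = 2.683075
  f(mid) > 0, so root is in [6.437500, 6.468750]

midpoint = 6.468750


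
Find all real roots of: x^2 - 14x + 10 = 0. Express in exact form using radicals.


Using the quadratic formula: x = (-b ± sqrt(b^2 - 4ac)) / (2a)
Here a = 1, b = -14, c = 10
Discriminant = b^2 - 4ac = (-14)^2 - 4(1)(10) = 196 - 40 = 156
Since discriminant = 156 > 0, there are two real roots.
x = (14 ± 2*sqrt(39)) / 2
Simplifying: x = 7 ± sqrt(39)
Numerically: x ≈ 13.2450 or x ≈ 0.7550

x = 7 + sqrt(39) or x = 7 - sqrt(39)


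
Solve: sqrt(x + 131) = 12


Square both sides: x + 131 = 12^2 = 144
x = 144 - 131 = 13
x = 13
Check: sqrt(1*13 + 131) = sqrt(144) = 12 ✓

x = 13


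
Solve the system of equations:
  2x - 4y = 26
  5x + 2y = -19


Using Cramer's rule:
Determinant D = (2)(2) - (5)(-4) = 4 + 20 = 24
Dx = (26)(2) - (-19)(-4) = 52 - 76 = -24
Dy = (2)(-19) - (5)(26) = -38 - 130 = -168
x = Dx/D = -24/24 = -1
y = Dy/D = -168/24 = -7

x = -1, y = -7


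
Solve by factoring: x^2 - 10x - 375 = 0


We need two numbers that multiply to -375 and add to -10.
Those numbers are 15 and -25 (since 15 * (-25) = -375 and 15 + (-25) = -10).
So x^2 - 10x - 375 = (x + 15)(x - 25) = 0
Setting each factor to zero: x = -15 or x = 25

x = -15, x = 25


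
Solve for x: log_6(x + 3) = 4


Convert to exponential form: x + 3 = 6^4 = 1296
x = 1296 - 3 = 1293
Check: log_6(1293 + 3) = log_6(1296) = log_6(1296) = 4 ✓

x = 1293


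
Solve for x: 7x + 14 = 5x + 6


Starting with: 7x + 14 = 5x + 6
Move all x terms to left: (7 - 5)x = 6 - 14
Simplify: 2x = -8
Divide both sides by 2: x = -4

x = -4


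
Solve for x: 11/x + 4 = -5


Subtract 4 from both sides: 11/x = -9
Multiply both sides by x: 11 = -9 * x
Divide by -9: x = -11/9

x = -11/9


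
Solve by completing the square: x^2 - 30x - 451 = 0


Start: x^2 - 30x - 451 = 0
Move constant: x^2 - 30x = 451
Half of -30 is -15, squared is 225
Add 225 to both sides: x^2 - 30x + 225 = 676
(x - 15)^2 = 676
x - 15 = ±26
x = 15 + 26 = 41 or x = 15 - 26 = -11

x = -11, x = 41


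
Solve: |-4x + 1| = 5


An absolute value equation |expr| = 5 gives two cases:
Case 1: -4x + 1 = 5
  -4x = 4, so x = -1
Case 2: -4x + 1 = -5
  -4x = -6, so x = 3/2

x = -1, x = 3/2


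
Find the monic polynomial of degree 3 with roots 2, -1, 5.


A monic polynomial with roots 2, -1, 5 is:
p(x) = (x - 2)(x + 1)(x - 5)
After multiplying by (x - 2): x - 2
After multiplying by (x + 1): x^2 - x - 2
After multiplying by (x - 5): x^3 - 6x^2 + 3x + 10

x^3 - 6x^2 + 3x + 10


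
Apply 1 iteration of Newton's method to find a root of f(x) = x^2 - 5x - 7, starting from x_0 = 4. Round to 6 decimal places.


Newton's method: x_(n+1) = x_n - f(x_n)/f'(x_n)
f(x) = x^2 - 5x - 7
f'(x) = 2x - 5

Iteration 1:
  f(4.000000) = -11.000000
  f'(4.000000) = 3.000000
  x_1 = 4.000000 - (-11.000000)/(3.000000) = 7.666667

x_1 = 7.666667


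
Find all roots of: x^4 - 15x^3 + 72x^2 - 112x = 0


The constant term is 0, so x = 0 is a root. Factor out x:
  x^3 - 15x^2 + 72x - 112 = 0
Let p(x) = x^3 - 15x^2 + 72x - 112. By the rational root theorem (leading coefficient 1), any rational root is an integer divisor of 112: try ±1, ±2, ... in turn.
Test x = 1: value = -54 ≠ 0.
Test x = -1: value = -200 ≠ 0.
Test x = 2: value = -20 ≠ 0.
Test x = -2: value = -324 ≠ 0.
Test x = 4: value = 0 ✓, so (x - 4) is a factor.
Synthetic division by (x - 4): bring down 1; 1(4) - 15 = -11; (-11)(4) + 72 = 28; 28(4) - 112 = 0 → quotient x^2 - 11x + 28, remainder 0.
Solve the quadratic x^2 - 11x + 28 = 0: discriminant = (-11)^2 - 4(1)(28) = 121 - 112 = 9.
sqrt(9) = 3, so x = (11 ± 3)/2: x = 7 or x = 4.
Collecting all roots found:

x = 0, x = 4 (multiplicity 2), x = 7


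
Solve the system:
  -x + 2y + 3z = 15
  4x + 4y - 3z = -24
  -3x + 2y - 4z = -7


Using Cramer's rule. Expand each determinant along the first row.
D  = (-1)*[4*(-4) - (-3)*2] - 2*[4*(-4) - (-3)*(-3)] + 3*[4*2 - 4*(-3)]
  = (-1)*(-10) - 2*(-25) + 3*(20) = 120
Dx = 15*[4*(-4) - (-3)*2] - 2*[(-24)*(-4) - (-3)*(-7)] + 3*[(-24)*2 - 4*(-7)]
  = 15*(-10) - 2*(75) + 3*(-20) = -360
Dy = (-1)*[(-24)*(-4) - (-3)*(-7)] - 15*[4*(-4) - (-3)*(-3)] + 3*[4*(-7) - (-24)*(-3)]
  = (-1)*(75) - 15*(-25) + 3*(-100) = 0
Dz = (-1)*[4*(-7) - (-24)*2] - 2*[4*(-7) - (-24)*(-3)] + 15*[4*2 - 4*(-3)]
  = (-1)*(20) - 2*(-100) + 15*(20) = 480
x = Dx/D = -360/120 = -3, y = Dy/D = 0/120 = 0, z = Dz/D = 480/120 = 4
Check eq1: (-1)(-3) + (2)(0) + (3)(4) = 15 = 15 ✓
Check eq2: (4)(-3) + (4)(0) + (-3)(4) = -24 = -24 ✓
Check eq3: (-3)(-3) + (2)(0) + (-4)(4) = -7 = -7 ✓

x = -3, y = 0, z = 4


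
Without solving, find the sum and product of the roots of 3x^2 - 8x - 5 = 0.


By Vieta's formulas for ax^2 + bx + c = 0:
  Sum of roots = -b/a
  Product of roots = c/a

Here a = 3, b = -8, c = -5
Sum = -(-8)/3 = 8/3
Product = -5/3 = -5/3

Sum = 8/3, Product = -5/3


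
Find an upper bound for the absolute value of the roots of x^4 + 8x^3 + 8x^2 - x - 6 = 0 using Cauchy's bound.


Cauchy's bound: all roots r satisfy |r| <= 1 + max(|a_i/a_n|) for i = 0,...,n-1
where a_n is the leading coefficient.

Coefficients: [1, 8, 8, -1, -6]
Leading coefficient a_n = 1
Ratios |a_i/a_n|: 8, 8, 1, 6
Maximum ratio: 8
Cauchy's bound: |r| <= 1 + 8 = 9

Upper bound = 9


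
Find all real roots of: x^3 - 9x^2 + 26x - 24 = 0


Let p(x) = x^3 - 9x^2 + 26x - 24. By the rational root theorem (leading coefficient 1), any rational root is an integer divisor of 24: try ±1, ±2, ... in turn.
Test x = 1: value = -6 ≠ 0.
Test x = -1: value = -60 ≠ 0.
Test x = 2: value = 0 ✓, so (x - 2) is a factor.
Synthetic division by (x - 2): bring down 1; 1(2) - 9 = -7; (-7)(2) + 26 = 12; 12(2) - 24 = 0 → quotient x^2 - 7x + 12, remainder 0.
Solve the quadratic x^2 - 7x + 12 = 0: discriminant = (-7)^2 - 4(1)(12) = 49 - 48 = 1.
sqrt(1) = 1, so x = (7 ± 1)/2: x = 4 or x = 3.

x = 2, x = 3, x = 4


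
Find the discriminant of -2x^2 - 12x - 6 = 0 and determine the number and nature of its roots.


For ax^2 + bx + c = 0, discriminant D = b^2 - 4ac
Here a = -2, b = -12, c = -6
D = (-12)^2 - 4(-2)(-6) = 144 - 48 = 96

D = 96 > 0 but not a perfect square
The equation has 2 distinct real irrational roots.

Discriminant = 96, 2 distinct real irrational roots


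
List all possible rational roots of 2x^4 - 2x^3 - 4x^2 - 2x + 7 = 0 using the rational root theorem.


Rational root theorem: possible roots are ±p/q where:
  p divides the constant term (7): p ∈ {1, 7}
  q divides the leading coefficient (2): q ∈ {1, 2}

All possible rational roots: -7, -7/2, -1, -1/2, 1/2, 1, 7/2, 7

-7, -7/2, -1, -1/2, 1/2, 1, 7/2, 7


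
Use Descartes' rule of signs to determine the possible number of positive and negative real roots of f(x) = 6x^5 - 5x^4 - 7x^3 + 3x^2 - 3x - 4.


Descartes' rule of signs:

For positive roots, count sign changes in f(x) = 6x^5 - 5x^4 - 7x^3 + 3x^2 - 3x - 4:
Signs of coefficients: +, -, -, +, -, -
Number of sign changes: 3
Possible positive real roots: 3, 1

For negative roots, examine f(-x) = -6x^5 - 5x^4 + 7x^3 + 3x^2 + 3x - 4:
Signs of coefficients: -, -, +, +, +, -
Number of sign changes: 2
Possible negative real roots: 2, 0

Positive roots: 3 or 1; Negative roots: 2 or 0


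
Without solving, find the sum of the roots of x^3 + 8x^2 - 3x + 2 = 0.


By Vieta's formulas for x^3 + bx^2 + cx + d = 0:
  r1 + r2 + r3 = -b/a = -8
  r1*r2 + r1*r3 + r2*r3 = c/a = -3
  r1*r2*r3 = -d/a = -2


Sum = -8


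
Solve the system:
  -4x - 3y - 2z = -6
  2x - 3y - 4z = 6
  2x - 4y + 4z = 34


Using Cramer's rule. Expand each determinant along the first row.
D  = (-4)*[(-3)*4 - (-4)*(-4)] - (-3)*[2*4 - (-4)*2] + (-2)*[2*(-4) - (-3)*2]
  = (-4)*(-28) - (-3)*(16) + (-2)*(-2) = 164
Dx = (-6)*[(-3)*4 - (-4)*(-4)] - (-3)*[6*4 - (-4)*34] + (-2)*[6*(-4) - (-3)*34]
  = (-6)*(-28) - (-3)*(160) + (-2)*(78) = 492
Dy = (-4)*[6*4 - (-4)*34] - (-6)*[2*4 - (-4)*2] + (-2)*[2*34 - 6*2]
  = (-4)*(160) - (-6)*(16) + (-2)*(56) = -656
Dz = (-4)*[(-3)*34 - 6*(-4)] - (-3)*[2*34 - 6*2] + (-6)*[2*(-4) - (-3)*2]
  = (-4)*(-78) - (-3)*(56) + (-6)*(-2) = 492
x = Dx/D = 492/164 = 3, y = Dy/D = -656/164 = -4, z = Dz/D = 492/164 = 3
Check eq1: (-4)(3) + (-3)(-4) + (-2)(3) = -6 = -6 ✓
Check eq2: (2)(3) + (-3)(-4) + (-4)(3) = 6 = 6 ✓
Check eq3: (2)(3) + (-4)(-4) + (4)(3) = 34 = 34 ✓

x = 3, y = -4, z = 3


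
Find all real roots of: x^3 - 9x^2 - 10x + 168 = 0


Let p(x) = x^3 - 9x^2 - 10x + 168. By the rational root theorem (leading coefficient 1), any rational root is an integer divisor of 168: try ±1, ±2, ... in turn.
Test x = 1: value = 150 ≠ 0.
Test x = -1: value = 168 ≠ 0.
Test x = 2: value = 120 ≠ 0.
Test x = -2: value = 144 ≠ 0.
Test x = 3: value = 84 ≠ 0.
Test x = -3: value = 90 ≠ 0.
Test x = 4: value = 48 ≠ 0.
Test x = -4: value = 0 ✓, so (x + 4) is a factor.
Synthetic division by (x + 4): bring down 1; 1(-4) - 9 = -13; (-13)(-4) - 10 = 42; 42(-4) + 168 = 0 → quotient x^2 - 13x + 42, remainder 0.
Solve the quadratic x^2 - 13x + 42 = 0: discriminant = (-13)^2 - 4(1)(42) = 169 - 168 = 1.
sqrt(1) = 1, so x = (13 ± 1)/2: x = 7 or x = 6.

x = -4, x = 6, x = 7


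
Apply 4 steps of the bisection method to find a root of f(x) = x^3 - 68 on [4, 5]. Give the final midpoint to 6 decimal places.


f(x) = x^3 - 68
f(4) = -4 < 0
f(5) = 57 > 0

Step 1: midpoint = (4.000000 + 5.000000)/2 = 4.500000
  f(4.500000) = 23.125000
  f(mid) > 0, so root is in [4.000000, 4.500000]

Step 2: midpoint = (4.000000 + 4.500000)/2 = 4.250000
  f(4.250000) = 8.765625
  f(mid) > 0, so root is in [4.000000, 4.250000]

Step 3: midpoint = (4.000000 + 4.250000)/2 = 4.125000
  f(4.125000) = 2.189453
  f(mid) > 0, so root is in [4.000000, 4.125000]

Step 4: midpoint = (4.000000 + 4.125000)/2 = 4.062500
  f(4.062500) = -0.952881
  f(mid) < 0, so root is in [4.062500, 4.125000]

midpoint = 4.062500


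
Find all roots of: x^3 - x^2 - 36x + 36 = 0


Let p(x) = x^3 - x^2 - 36x + 36. By the rational root theorem (leading coefficient 1), any rational root is an integer divisor of 36: try ±1, ±2, ... in turn.
Test x = 1: value = 0 ✓, so (x - 1) is a factor.
Synthetic division by (x - 1): bring down 1; 1(1) - 1 = 0; 0(1) - 36 = -36; (-36)(1) + 36 = 0 → quotient x^2 - 36, remainder 0.
Solve the quadratic x^2 - 36 = 0: discriminant = 0^2 - 4(1)(-36) = 0 + 144 = 144.
sqrt(144) = 12, so x = (0 ± 12)/2: x = 6 or x = -6.
Collecting all roots found:

x = -6, x = 1, x = 6


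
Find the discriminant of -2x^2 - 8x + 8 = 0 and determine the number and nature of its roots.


For ax^2 + bx + c = 0, discriminant D = b^2 - 4ac
Here a = -2, b = -8, c = 8
D = (-8)^2 - 4(-2)(8) = 64 + 64 = 128

D = 128 > 0 but not a perfect square
The equation has 2 distinct real irrational roots.

Discriminant = 128, 2 distinct real irrational roots


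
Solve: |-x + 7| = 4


An absolute value equation |expr| = 4 gives two cases:
Case 1: -x + 7 = 4
  -x = -3, so x = 3
Case 2: -x + 7 = -4
  -x = -11, so x = 11

x = 3, x = 11


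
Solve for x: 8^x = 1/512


Express both sides with the same base.
1/512 = 8^(-3)
Since the bases match: x = -3

x = -3


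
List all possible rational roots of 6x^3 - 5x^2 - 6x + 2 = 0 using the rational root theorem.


Rational root theorem: possible roots are ±p/q where:
  p divides the constant term (2): p ∈ {1, 2}
  q divides the leading coefficient (6): q ∈ {1, 2, 3, 6}

All possible rational roots: -2, -1, -2/3, -1/2, -1/3, -1/6, 1/6, 1/3, 1/2, 2/3, 1, 2

-2, -1, -2/3, -1/2, -1/3, -1/6, 1/6, 1/3, 1/2, 2/3, 1, 2


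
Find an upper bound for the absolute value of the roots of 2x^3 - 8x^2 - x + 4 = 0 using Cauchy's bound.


Cauchy's bound: all roots r satisfy |r| <= 1 + max(|a_i/a_n|) for i = 0,...,n-1
where a_n is the leading coefficient.

Coefficients: [2, -8, -1, 4]
Leading coefficient a_n = 2
Ratios |a_i/a_n|: 4, 1/2, 2
Maximum ratio: 4
Cauchy's bound: |r| <= 1 + 4 = 5

Upper bound = 5


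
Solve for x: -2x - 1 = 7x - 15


Starting with: -2x - 1 = 7x - 15
Move all x terms to left: (-2 - 7)x = -15 + 1
Simplify: -9x = -14
Divide both sides by -9: x = 14/9

x = 14/9


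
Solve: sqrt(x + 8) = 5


Square both sides: x + 8 = 5^2 = 25
x = 25 - 8 = 17
x = 17
Check: sqrt(1*17 + 8) = sqrt(25) = 5 ✓

x = 17


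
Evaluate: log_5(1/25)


We need the exponent such that 5^? = 1/25
5^(-2) = 1/5^2 = 1/25
Therefore log_5(1/25) = -2

-2


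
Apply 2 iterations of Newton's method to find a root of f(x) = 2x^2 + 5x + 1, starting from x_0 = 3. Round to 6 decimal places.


Newton's method: x_(n+1) = x_n - f(x_n)/f'(x_n)
f(x) = 2x^2 + 5x + 1
f'(x) = 4x + 5

Iteration 1:
  f(3.000000) = 34.000000
  f'(3.000000) = 17.000000
  x_1 = 3.000000 - (34.000000)/(17.000000) = 1.000000

Iteration 2:
  f(1.000000) = 8.000000
  f'(1.000000) = 9.000000
  x_2 = 1.000000 - (8.000000)/(9.000000) = 0.111111

x_2 = 0.111111


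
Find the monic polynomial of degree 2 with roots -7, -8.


A monic polynomial with roots -7, -8 is:
p(x) = (x + 7)(x + 8)
After multiplying by (x + 7): x + 7
After multiplying by (x + 8): x^2 + 15x + 56

x^2 + 15x + 56


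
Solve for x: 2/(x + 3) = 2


Multiply both sides by (x + 3): 2 = 2(x + 3)
Distribute: 2 = 2x + 6
2x = 2 - 6 = -4
x = -2

x = -2


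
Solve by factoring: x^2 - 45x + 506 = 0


We need two numbers that multiply to 506 and add to -45.
Those numbers are -22 and -23 (since (-22) * (-23) = 506 and (-22) + (-23) = -45).
So x^2 - 45x + 506 = (x - 22)(x - 23) = 0
Setting each factor to zero: x = 22 or x = 23

x = 22, x = 23


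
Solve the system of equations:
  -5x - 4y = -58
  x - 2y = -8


Using Cramer's rule:
Determinant D = (-5)(-2) - (1)(-4) = 10 + 4 = 14
Dx = (-58)(-2) - (-8)(-4) = 116 - 32 = 84
Dy = (-5)(-8) - (1)(-58) = 40 + 58 = 98
x = Dx/D = 84/14 = 6
y = Dy/D = 98/14 = 7

x = 6, y = 7


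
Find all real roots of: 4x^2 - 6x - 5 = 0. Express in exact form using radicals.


Using the quadratic formula: x = (-b ± sqrt(b^2 - 4ac)) / (2a)
Here a = 4, b = -6, c = -5
Discriminant = b^2 - 4ac = (-6)^2 - 4(4)(-5) = 36 + 80 = 116
Since discriminant = 116 > 0, there are two real roots.
x = (6 ± 2*sqrt(29)) / 8
Simplifying: x = (3 ± sqrt(29)) / 4
Numerically: x ≈ 2.0963 or x ≈ -0.5963

x = (3 + sqrt(29)) / 4 or x = (3 - sqrt(29)) / 4


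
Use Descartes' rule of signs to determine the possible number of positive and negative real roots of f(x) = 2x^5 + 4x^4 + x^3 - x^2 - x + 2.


Descartes' rule of signs:

For positive roots, count sign changes in f(x) = 2x^5 + 4x^4 + x^3 - x^2 - x + 2:
Signs of coefficients: +, +, +, -, -, +
Number of sign changes: 2
Possible positive real roots: 2, 0

For negative roots, examine f(-x) = -2x^5 + 4x^4 - x^3 - x^2 + x + 2:
Signs of coefficients: -, +, -, -, +, +
Number of sign changes: 3
Possible negative real roots: 3, 1

Positive roots: 2 or 0; Negative roots: 3 or 1


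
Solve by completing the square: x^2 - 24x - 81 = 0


Start: x^2 - 24x - 81 = 0
Move constant: x^2 - 24x = 81
Half of -24 is -12, squared is 144
Add 144 to both sides: x^2 - 24x + 144 = 225
(x - 12)^2 = 225
x - 12 = ±15
x = 12 + 15 = 27 or x = 12 - 15 = -3

x = -3, x = 27


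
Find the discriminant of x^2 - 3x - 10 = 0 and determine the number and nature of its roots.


For ax^2 + bx + c = 0, discriminant D = b^2 - 4ac
Here a = 1, b = -3, c = -10
D = (-3)^2 - 4(1)(-10) = 9 + 40 = 49

D = 49 > 0 and is a perfect square (sqrt = 7)
The equation has 2 distinct real rational roots.

Discriminant = 49, 2 distinct real rational roots


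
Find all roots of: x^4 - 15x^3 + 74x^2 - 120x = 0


The constant term is 0, so x = 0 is a root. Factor out x:
  x^3 - 15x^2 + 74x - 120 = 0
Let p(x) = x^3 - 15x^2 + 74x - 120. By the rational root theorem (leading coefficient 1), any rational root is an integer divisor of 120: try ±1, ±2, ... in turn.
Test x = 1: value = -60 ≠ 0.
Test x = -1: value = -210 ≠ 0.
Test x = 2: value = -24 ≠ 0.
Test x = -2: value = -336 ≠ 0.
Test x = 3: value = -6 ≠ 0.
Test x = -3: value = -504 ≠ 0.
Test x = 4: value = 0 ✓, so (x - 4) is a factor.
Synthetic division by (x - 4): bring down 1; 1(4) - 15 = -11; (-11)(4) + 74 = 30; 30(4) - 120 = 0 → quotient x^2 - 11x + 30, remainder 0.
Solve the quadratic x^2 - 11x + 30 = 0: discriminant = (-11)^2 - 4(1)(30) = 121 - 120 = 1.
sqrt(1) = 1, so x = (11 ± 1)/2: x = 6 or x = 5.
Collecting all roots found:

x = 0, x = 4, x = 5, x = 6


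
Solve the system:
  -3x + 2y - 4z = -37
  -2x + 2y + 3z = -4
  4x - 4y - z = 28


Using Cramer's rule. Expand each determinant along the first row.
D  = (-3)*[2*(-1) - 3*(-4)] - 2*[(-2)*(-1) - 3*4] + (-4)*[(-2)*(-4) - 2*4]
  = (-3)*(10) - 2*(-10) + (-4)*(0) = -10
Dx = (-37)*[2*(-1) - 3*(-4)] - 2*[(-4)*(-1) - 3*28] + (-4)*[(-4)*(-4) - 2*28]
  = (-37)*(10) - 2*(-80) + (-4)*(-40) = -50
Dy = (-3)*[(-4)*(-1) - 3*28] - (-37)*[(-2)*(-1) - 3*4] + (-4)*[(-2)*28 - (-4)*4]
  = (-3)*(-80) - (-37)*(-10) + (-4)*(-40) = 30
Dz = (-3)*[2*28 - (-4)*(-4)] - 2*[(-2)*28 - (-4)*4] + (-37)*[(-2)*(-4) - 2*4]
  = (-3)*(40) - 2*(-40) + (-37)*(0) = -40
x = Dx/D = -50/-10 = 5, y = Dy/D = 30/-10 = -3, z = Dz/D = -40/-10 = 4
Check eq1: (-3)(5) + (2)(-3) + (-4)(4) = -37 = -37 ✓
Check eq2: (-2)(5) + (2)(-3) + (3)(4) = -4 = -4 ✓
Check eq3: (4)(5) + (-4)(-3) + (-1)(4) = 28 = 28 ✓

x = 5, y = -3, z = 4


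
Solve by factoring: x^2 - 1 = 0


We need two numbers that multiply to -1 and add to 0.
Those numbers are 1 and -1 (since 1 * (-1) = -1 and 1 + (-1) = 0).
So x^2 - 1 = (x + 1)(x - 1) = 0
Setting each factor to zero: x = -1 or x = 1

x = -1, x = 1


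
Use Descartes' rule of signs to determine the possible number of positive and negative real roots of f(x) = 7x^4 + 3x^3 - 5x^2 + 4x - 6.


Descartes' rule of signs:

For positive roots, count sign changes in f(x) = 7x^4 + 3x^3 - 5x^2 + 4x - 6:
Signs of coefficients: +, +, -, +, -
Number of sign changes: 3
Possible positive real roots: 3, 1

For negative roots, examine f(-x) = 7x^4 - 3x^3 - 5x^2 - 4x - 6:
Signs of coefficients: +, -, -, -, -
Number of sign changes: 1
Possible negative real roots: 1

Positive roots: 3 or 1; Negative roots: 1


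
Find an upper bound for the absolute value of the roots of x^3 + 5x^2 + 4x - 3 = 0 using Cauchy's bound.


Cauchy's bound: all roots r satisfy |r| <= 1 + max(|a_i/a_n|) for i = 0,...,n-1
where a_n is the leading coefficient.

Coefficients: [1, 5, 4, -3]
Leading coefficient a_n = 1
Ratios |a_i/a_n|: 5, 4, 3
Maximum ratio: 5
Cauchy's bound: |r| <= 1 + 5 = 6

Upper bound = 6


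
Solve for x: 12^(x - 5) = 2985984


Express both sides with the same base.
2985984 = 12^6
Since the bases match, equate exponents: x - 5 = 6
So x = 6 - (-5) = 11

x = 11


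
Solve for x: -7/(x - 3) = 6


Multiply both sides by (x - 3): -7 = 6(x - 3)
Distribute: -7 = 6x - 18
6x = -7 + 18 = 11
x = 11/6

x = 11/6


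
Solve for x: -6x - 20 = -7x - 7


Starting with: -6x - 20 = -7x - 7
Move all x terms to left: (-6 + 7)x = -7 + 20
Simplify: x = 13
Divide both sides by 1: x = 13

x = 13


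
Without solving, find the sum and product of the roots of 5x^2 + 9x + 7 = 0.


By Vieta's formulas for ax^2 + bx + c = 0:
  Sum of roots = -b/a
  Product of roots = c/a

Here a = 5, b = 9, c = 7
Sum = -(9)/5 = -9/5
Product = 7/5 = 7/5

Sum = -9/5, Product = 7/5


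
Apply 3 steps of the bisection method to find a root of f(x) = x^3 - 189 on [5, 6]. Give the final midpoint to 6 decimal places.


f(x) = x^3 - 189
f(5) = -64 < 0
f(6) = 27 > 0

Step 1: midpoint = (5.000000 + 6.000000)/2 = 5.500000
  f(5.500000) = -22.625000
  f(mid) < 0, so root is in [5.500000, 6.000000]

Step 2: midpoint = (5.500000 + 6.000000)/2 = 5.750000
  f(5.750000) = 1.109375
  f(mid) > 0, so root is in [5.500000, 5.750000]

Step 3: midpoint = (5.500000 + 5.750000)/2 = 5.625000
  f(5.625000) = -11.021484
  f(mid) < 0, so root is in [5.625000, 5.750000]

midpoint = 5.625000


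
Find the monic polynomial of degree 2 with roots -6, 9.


A monic polynomial with roots -6, 9 is:
p(x) = (x + 6)(x - 9)
After multiplying by (x + 6): x + 6
After multiplying by (x - 9): x^2 - 3x - 54

x^2 - 3x - 54


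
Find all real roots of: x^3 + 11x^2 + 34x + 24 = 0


Let p(x) = x^3 + 11x^2 + 34x + 24. By the rational root theorem (leading coefficient 1), any rational root is an integer divisor of 24: try ±1, ±2, ... in turn.
Test x = 1: value = 70 ≠ 0.
Test x = -1: value = 0 ✓, so (x + 1) is a factor.
Synthetic division by (x + 1): bring down 1; 1(-1) + 11 = 10; 10(-1) + 34 = 24; 24(-1) + 24 = 0 → quotient x^2 + 10x + 24, remainder 0.
Solve the quadratic x^2 + 10x + 24 = 0: discriminant = 10^2 - 4(1)(24) = 100 - 96 = 4.
sqrt(4) = 2, so x = (-10 ± 2)/2: x = -4 or x = -6.

x = -6, x = -4, x = -1


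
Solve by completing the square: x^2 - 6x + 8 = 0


Start: x^2 - 6x + 8 = 0
Move constant: x^2 - 6x = -8
Half of -6 is -3, squared is 9
Add 9 to both sides: x^2 - 6x + 9 = 1
(x - 3)^2 = 1
x - 3 = ±1
x = 3 + 1 = 4 or x = 3 - 1 = 2

x = 2, x = 4


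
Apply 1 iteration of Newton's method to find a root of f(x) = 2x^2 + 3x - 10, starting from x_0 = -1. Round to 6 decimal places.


Newton's method: x_(n+1) = x_n - f(x_n)/f'(x_n)
f(x) = 2x^2 + 3x - 10
f'(x) = 4x + 3

Iteration 1:
  f(-1.000000) = -11.000000
  f'(-1.000000) = -1.000000
  x_1 = -1.000000 - (-11.000000)/(-1.000000) = -12.000000

x_1 = -12.000000


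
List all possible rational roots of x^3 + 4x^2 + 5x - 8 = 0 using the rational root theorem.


Rational root theorem: possible roots are ±p/q where:
  p divides the constant term (-8): p ∈ {1, 2, 4, 8}
  q divides the leading coefficient (1): q ∈ {1}

All possible rational roots: -8, -4, -2, -1, 1, 2, 4, 8

-8, -4, -2, -1, 1, 2, 4, 8
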